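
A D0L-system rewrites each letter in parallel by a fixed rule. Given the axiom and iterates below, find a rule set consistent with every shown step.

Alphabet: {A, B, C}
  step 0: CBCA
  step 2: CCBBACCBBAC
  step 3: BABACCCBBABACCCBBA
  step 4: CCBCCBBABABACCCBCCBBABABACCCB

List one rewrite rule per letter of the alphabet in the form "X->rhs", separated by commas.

A->CB, B->C, C->BA

  step 3 ⇒ step 4: BABACCCBBABACCCBBA ⇒ C·CB·C·CB·BA·BA·BA·C·C·CB·C·CB·BA·BA·BA·C·C·CB
    A ↦ CB
    B ↦ C
    C ↦ BA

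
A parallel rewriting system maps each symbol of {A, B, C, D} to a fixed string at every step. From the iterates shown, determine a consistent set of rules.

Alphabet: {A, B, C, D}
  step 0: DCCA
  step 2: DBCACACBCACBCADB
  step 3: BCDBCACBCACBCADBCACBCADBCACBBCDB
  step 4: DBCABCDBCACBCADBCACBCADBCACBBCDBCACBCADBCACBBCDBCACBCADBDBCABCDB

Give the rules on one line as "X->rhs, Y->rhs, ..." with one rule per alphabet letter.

A->CB, B->DB, C->CA, D->BC

  step 3 ⇒ step 4: BCDBCACBCACBCADBCACBCADBCACBBCDB ⇒ DB·CA·BC·DB·CA·CB·CA·DB·CA·CB·CA·DB·CA·CB·BC·DB·CA·CB·CA·DB·CA·CB·BC·DB·CA·CB·CA·DB·DB·CA·BC·DB
    A ↦ CB
    B ↦ DB
    C ↦ CA
    D ↦ BC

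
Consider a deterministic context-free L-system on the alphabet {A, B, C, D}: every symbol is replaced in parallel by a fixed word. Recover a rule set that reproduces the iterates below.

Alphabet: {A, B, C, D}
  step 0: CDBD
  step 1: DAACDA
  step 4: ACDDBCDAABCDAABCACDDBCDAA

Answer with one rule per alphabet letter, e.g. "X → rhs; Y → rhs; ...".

  step 0 ⇒ step 1: CDBD ⇒ D·A·ACD·A
    B ↦ ACD
    C ↦ D
    D ↦ A
    A ↦ BC  (constrained at step 1)

A->BC, B->ACD, C->D, D->A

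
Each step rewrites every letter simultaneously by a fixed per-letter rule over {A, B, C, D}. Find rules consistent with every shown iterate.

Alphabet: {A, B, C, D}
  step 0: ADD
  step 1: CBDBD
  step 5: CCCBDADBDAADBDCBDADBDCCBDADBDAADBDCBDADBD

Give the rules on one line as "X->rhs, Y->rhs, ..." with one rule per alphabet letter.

A->C, B->AD, C->A, D->BD

  step 0 ⇒ step 1: ADD ⇒ C·BD·BD
    A ↦ C
    D ↦ BD
    B ↦ AD  (constrained at step 1)
    C ↦ A  (constrained at step 1)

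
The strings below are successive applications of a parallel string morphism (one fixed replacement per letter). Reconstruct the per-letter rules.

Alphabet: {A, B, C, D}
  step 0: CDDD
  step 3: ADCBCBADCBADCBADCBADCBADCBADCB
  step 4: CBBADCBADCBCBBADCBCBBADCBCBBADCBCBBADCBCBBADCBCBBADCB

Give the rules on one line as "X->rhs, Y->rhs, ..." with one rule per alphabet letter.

A->C, B->CB, C->AD, D->BB

  step 3 ⇒ step 4: ADCBCBADCBADCBADCBADCBADCBADCB ⇒ C·BB·AD·CB·AD·CB·C·BB·AD·CB·C·BB·AD·CB·C·BB·AD·CB·C·BB·AD·CB·C·BB·AD·CB·C·BB·AD·CB
    A ↦ C
    B ↦ CB
    C ↦ AD
    D ↦ BB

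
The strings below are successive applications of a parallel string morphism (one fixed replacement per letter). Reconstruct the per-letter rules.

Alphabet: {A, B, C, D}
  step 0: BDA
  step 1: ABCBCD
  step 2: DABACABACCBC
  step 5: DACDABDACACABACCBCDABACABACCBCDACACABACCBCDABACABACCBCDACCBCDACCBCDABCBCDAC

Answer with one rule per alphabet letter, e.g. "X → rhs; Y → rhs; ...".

A->D, B->AB, C->AC, D->CBC

  step 1 ⇒ step 2: ABCBCD ⇒ D·AB·AC·AB·AC·CBC
    A ↦ D
    B ↦ AB
    C ↦ AC
    D ↦ CBC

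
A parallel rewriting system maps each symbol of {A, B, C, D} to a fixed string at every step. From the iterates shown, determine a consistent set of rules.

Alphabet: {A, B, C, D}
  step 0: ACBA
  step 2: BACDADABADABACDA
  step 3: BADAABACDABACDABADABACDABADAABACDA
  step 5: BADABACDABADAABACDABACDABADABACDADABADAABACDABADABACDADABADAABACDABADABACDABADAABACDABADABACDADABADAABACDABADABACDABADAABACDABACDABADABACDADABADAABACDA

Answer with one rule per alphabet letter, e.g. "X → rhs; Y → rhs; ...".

  step 2 ⇒ step 3: BACDADABADABACDA ⇒ BA·DA·A·BAC·DA·BAC·DA·BA·DA·BAC·DA·BA·DA·A·BAC·DA
    A ↦ DA
    B ↦ BA
    C ↦ A
    D ↦ BAC

A->DA, B->BA, C->A, D->BAC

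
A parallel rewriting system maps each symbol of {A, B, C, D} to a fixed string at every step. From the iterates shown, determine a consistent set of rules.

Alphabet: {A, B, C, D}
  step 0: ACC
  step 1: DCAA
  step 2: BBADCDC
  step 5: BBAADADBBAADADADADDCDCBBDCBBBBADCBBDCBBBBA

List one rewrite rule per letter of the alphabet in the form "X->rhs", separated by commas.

  step 1 ⇒ step 2: DCAA ⇒ BB·A·DC·DC
    A ↦ DC
    C ↦ A
    D ↦ BB
    B ↦ AD  (constrained at step 2)

A->DC, B->AD, C->A, D->BB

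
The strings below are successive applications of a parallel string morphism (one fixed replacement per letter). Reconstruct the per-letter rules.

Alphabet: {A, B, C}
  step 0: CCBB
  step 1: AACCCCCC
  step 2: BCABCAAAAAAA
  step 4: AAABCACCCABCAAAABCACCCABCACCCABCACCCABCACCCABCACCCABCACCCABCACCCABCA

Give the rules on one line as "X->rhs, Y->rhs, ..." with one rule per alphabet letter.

  step 1 ⇒ step 2: AACCCCCC ⇒ BCA·BCA·A·A·A·A·A·A
    A ↦ BCA
    C ↦ A
  step 0 ⇒ step 1: CCBB ⇒ A·A·CCC·CCC
    B ↦ CCC

A->BCA, B->CCC, C->A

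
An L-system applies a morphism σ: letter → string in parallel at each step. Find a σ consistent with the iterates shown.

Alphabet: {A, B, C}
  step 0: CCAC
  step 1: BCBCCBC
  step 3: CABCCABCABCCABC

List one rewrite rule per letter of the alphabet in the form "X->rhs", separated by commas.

A->C, B->A, C->BC

  step 0 ⇒ step 1: CCAC ⇒ BC·BC·C·BC
    A ↦ C
    C ↦ BC
    B ↦ A  (constrained at step 1)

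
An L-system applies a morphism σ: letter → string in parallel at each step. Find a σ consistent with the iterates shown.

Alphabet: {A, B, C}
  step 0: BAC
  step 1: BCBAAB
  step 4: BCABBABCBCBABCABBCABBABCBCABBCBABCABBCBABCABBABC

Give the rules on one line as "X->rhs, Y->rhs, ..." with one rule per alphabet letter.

  step 0 ⇒ step 1: BAC ⇒ BC·BA·AB
    A ↦ BA
    B ↦ BC
    C ↦ AB

A->BA, B->BC, C->AB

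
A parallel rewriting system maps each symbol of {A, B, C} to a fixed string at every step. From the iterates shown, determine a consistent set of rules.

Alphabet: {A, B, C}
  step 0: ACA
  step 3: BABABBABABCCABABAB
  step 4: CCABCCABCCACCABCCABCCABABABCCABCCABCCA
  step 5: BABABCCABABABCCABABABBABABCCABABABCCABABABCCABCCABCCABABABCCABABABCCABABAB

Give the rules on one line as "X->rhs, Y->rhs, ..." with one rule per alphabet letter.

  step 4 ⇒ step 5: CCABCCABCCACCABCCABCCABABABCCABCCABCCA ⇒ BA·BA·B·CCA·BA·BA·B·CCA·BA·BA·B·BA·BA·B·CCA·BA·BA·B·CCA·BA·BA·B·CCA·B·CCA·B·CCA·BA·BA·B·CCA·BA·BA·B·CCA·BA·BA·B
    A ↦ B
    B ↦ CCA
    C ↦ BA

A->B, B->CCA, C->BA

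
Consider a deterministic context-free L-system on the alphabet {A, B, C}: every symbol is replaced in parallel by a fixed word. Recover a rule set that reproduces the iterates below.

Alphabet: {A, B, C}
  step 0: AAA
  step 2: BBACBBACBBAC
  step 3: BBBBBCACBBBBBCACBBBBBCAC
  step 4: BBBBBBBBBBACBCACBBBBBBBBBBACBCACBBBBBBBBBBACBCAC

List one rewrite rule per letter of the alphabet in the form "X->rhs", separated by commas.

A->BC, B->BB, C->AC

  step 3 ⇒ step 4: BBBBBCACBBBBBCACBBBBBCAC ⇒ BB·BB·BB·BB·BB·AC·BC·AC·BB·BB·BB·BB·BB·AC·BC·AC·BB·BB·BB·BB·BB·AC·BC·AC
    A ↦ BC
    B ↦ BB
    C ↦ AC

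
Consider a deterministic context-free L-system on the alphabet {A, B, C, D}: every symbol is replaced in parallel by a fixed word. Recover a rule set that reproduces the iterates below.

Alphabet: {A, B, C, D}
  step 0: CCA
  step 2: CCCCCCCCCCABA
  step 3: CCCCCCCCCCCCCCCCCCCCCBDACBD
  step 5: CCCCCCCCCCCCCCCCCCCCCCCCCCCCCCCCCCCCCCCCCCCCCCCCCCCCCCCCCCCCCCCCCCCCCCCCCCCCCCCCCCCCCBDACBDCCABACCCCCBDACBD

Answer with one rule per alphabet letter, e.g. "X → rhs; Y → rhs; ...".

A->CBD, B->A, C->CC, D->BA

  step 2 ⇒ step 3: CCCCCCCCCCABA ⇒ CC·CC·CC·CC·CC·CC·CC·CC·CC·CC·CBD·A·CBD
    A ↦ CBD
    B ↦ A
    C ↦ CC
    D ↦ BA  (constrained at step 3)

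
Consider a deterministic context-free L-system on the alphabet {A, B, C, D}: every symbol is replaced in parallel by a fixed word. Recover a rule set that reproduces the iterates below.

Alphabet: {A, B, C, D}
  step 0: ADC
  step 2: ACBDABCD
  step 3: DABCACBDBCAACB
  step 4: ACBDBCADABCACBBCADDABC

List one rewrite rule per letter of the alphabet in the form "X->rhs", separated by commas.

  step 3 ⇒ step 4: DABCACBDBCAACB ⇒ ACB·D·BC·A·D·A·BC·ACB·BC·A·D·D·A·BC
    A ↦ D
    B ↦ BC
    C ↦ A
    D ↦ ACB

A->D, B->BC, C->A, D->ACB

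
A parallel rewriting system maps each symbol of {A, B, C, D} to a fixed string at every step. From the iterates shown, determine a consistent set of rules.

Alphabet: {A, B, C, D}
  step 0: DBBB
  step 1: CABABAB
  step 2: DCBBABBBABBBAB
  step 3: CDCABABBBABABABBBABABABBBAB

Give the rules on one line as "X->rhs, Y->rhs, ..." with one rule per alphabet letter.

  step 2 ⇒ step 3: DCBBABBBABBBAB ⇒ C·DC·AB·AB·BB·AB·AB·AB·BB·AB·AB·AB·BB·AB
    A ↦ BB
    B ↦ AB
    C ↦ DC
    D ↦ C

A->BB, B->AB, C->DC, D->C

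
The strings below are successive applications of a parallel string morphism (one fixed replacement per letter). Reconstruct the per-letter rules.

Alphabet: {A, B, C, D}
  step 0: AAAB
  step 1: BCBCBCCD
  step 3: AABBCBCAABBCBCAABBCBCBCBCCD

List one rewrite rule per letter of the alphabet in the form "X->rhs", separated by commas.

  step 0 ⇒ step 1: AAAB ⇒ BC·BC·BC·CD
    A ↦ BC
    B ↦ CD
    C ↦ AA  (constrained at step 1)
    D ↦ B  (constrained at step 1)

A->BC, B->CD, C->AA, D->B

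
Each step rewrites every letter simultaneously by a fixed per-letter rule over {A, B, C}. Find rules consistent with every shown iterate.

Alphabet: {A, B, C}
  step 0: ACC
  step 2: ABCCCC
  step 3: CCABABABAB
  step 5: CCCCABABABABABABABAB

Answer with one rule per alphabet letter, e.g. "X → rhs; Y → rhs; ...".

A->C, B->C, C->AB

  step 2 ⇒ step 3: ABCCCC ⇒ C·C·AB·AB·AB·AB
    A ↦ C
    B ↦ C
    C ↦ AB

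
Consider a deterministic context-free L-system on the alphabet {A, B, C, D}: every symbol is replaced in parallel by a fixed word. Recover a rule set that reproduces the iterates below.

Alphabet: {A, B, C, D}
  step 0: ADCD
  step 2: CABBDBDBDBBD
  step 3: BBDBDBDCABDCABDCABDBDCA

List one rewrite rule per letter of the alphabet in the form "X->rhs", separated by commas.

A->D, B->BD, C->BB, D->CA

  step 2 ⇒ step 3: CABBDBDBDBBD ⇒ BB·D·BD·BD·CA·BD·CA·BD·CA·BD·BD·CA
    A ↦ D
    B ↦ BD
    C ↦ BB
    D ↦ CA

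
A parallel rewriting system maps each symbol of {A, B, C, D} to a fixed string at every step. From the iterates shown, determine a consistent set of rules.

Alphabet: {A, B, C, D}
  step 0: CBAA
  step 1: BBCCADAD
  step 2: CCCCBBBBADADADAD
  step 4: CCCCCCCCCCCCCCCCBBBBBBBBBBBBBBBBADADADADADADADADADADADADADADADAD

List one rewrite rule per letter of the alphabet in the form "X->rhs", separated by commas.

A->AD, B->CC, C->BB, D->AD

  step 1 ⇒ step 2: BBCCADAD ⇒ CC·CC·BB·BB·AD·AD·AD·AD
    A ↦ AD
    B ↦ CC
    C ↦ BB
    D ↦ AD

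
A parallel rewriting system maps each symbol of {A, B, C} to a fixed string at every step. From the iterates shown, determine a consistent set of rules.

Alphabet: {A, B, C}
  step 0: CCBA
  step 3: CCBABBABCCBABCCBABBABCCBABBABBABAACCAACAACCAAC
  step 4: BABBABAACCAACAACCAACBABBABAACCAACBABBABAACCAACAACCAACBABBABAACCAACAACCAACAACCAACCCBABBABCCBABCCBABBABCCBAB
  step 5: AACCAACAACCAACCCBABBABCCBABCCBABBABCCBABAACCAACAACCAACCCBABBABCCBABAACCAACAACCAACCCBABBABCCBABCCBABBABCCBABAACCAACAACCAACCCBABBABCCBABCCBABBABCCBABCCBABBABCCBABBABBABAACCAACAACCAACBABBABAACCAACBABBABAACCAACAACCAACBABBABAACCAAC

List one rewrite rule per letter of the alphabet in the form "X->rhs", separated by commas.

A->C, B->AAC, C->BAB

  step 4 ⇒ step 5: BABBABAACCAACAACCAACBABBABAACCAACBABBABAACCAACAACCAACBABBABAACCAACAACCAACAACCAACCCBABBABCCBABCCBABBABCCBAB ⇒ AAC·C·AAC·AAC·C·AAC·C·C·BAB·BAB·C·C·BAB·C·C·BAB·BAB·C·C·BAB·AAC·C·AAC·AAC·C·AAC·C·C·BAB·BAB·C·C·BAB·AAC·C·AAC·AAC·C·AAC·C·C·BAB·BAB·C·C·BAB·C·C·BAB·BAB·C·C·BAB·AAC·C·AAC·AAC·C·AAC·C·C·BAB·BAB·C·C·BAB·C·C·BAB·BAB·C·C·BAB·C·C·BAB·BAB·C·C·BAB·BAB·BAB·AAC·C·AAC·AAC·C·AAC·BAB·BAB·AAC·C·AAC·BAB·BAB·AAC·C·AAC·AAC·C·AAC·BAB·BAB·AAC·C·AAC
    A ↦ C
    B ↦ AAC
    C ↦ BAB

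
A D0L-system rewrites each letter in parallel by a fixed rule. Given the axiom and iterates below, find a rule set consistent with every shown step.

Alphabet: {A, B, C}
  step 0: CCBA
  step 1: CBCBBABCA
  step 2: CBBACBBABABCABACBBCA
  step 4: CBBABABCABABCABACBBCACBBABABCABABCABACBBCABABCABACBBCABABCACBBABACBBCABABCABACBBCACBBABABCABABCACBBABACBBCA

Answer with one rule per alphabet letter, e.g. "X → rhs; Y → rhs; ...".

  step 1 ⇒ step 2: CBCBBABCA ⇒ CB·BA·CB·BA·BA·BCA·BA·CB·BCA
    A ↦ BCA
    B ↦ BA
    C ↦ CB

A->BCA, B->BA, C->CB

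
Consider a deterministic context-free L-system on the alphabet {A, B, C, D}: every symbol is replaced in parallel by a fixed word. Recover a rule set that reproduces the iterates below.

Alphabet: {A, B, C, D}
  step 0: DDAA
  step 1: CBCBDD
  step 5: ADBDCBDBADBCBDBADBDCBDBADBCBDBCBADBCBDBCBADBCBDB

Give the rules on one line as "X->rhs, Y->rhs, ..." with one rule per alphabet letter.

  step 0 ⇒ step 1: DDAA ⇒ CB·CB·D·D
    A ↦ D
    D ↦ CB
    B ↦ DB  (constrained at step 1)
    C ↦ A  (constrained at step 1)

A->D, B->DB, C->A, D->CB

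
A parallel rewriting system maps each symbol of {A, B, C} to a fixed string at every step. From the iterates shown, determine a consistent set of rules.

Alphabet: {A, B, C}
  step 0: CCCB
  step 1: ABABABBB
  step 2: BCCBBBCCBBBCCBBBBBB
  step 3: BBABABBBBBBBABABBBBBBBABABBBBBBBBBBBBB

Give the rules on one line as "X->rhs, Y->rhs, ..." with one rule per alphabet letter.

  step 2 ⇒ step 3: BCCBBBCCBBBCCBBBBBB ⇒ BB·AB·AB·BB·BB·BB·AB·AB·BB·BB·BB·AB·AB·BB·BB·BB·BB·BB·BB
    B ↦ BB
    C ↦ AB
  step 1 ⇒ step 2: ABABABBB ⇒ BCC·BB·BCC·BB·BCC·BB·BB·BB
    A ↦ BCC

A->BCC, B->BB, C->AB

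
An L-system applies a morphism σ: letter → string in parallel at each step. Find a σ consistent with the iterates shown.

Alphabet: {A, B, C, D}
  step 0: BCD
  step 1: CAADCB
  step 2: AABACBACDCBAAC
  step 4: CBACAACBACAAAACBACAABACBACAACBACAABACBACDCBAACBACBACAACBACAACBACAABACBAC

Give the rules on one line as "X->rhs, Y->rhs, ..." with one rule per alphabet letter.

A->BAC, B->C, C->AA, D->DCB

  step 1 ⇒ step 2: CAADCB ⇒ AA·BAC·BAC·DCB·AA·C
    A ↦ BAC
    B ↦ C
    C ↦ AA
    D ↦ DCB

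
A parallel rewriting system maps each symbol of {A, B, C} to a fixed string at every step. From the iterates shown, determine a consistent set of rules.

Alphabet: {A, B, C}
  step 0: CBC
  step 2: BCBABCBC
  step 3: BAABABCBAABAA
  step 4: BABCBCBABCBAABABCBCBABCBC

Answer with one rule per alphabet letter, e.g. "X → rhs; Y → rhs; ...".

  step 3 ⇒ step 4: BAABABCBAABAA ⇒ BA·BC·BC·BA·BC·BA·A·BA·BC·BC·BA·BC·BC
    A ↦ BC
    B ↦ BA
    C ↦ A

A->BC, B->BA, C->A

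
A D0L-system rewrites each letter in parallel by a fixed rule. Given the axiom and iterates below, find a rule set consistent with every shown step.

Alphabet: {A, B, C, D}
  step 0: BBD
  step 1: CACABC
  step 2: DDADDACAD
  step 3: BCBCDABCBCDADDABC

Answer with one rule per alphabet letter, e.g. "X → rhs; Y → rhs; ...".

A->DA, B->CA, C->D, D->BC

  step 2 ⇒ step 3: DDADDACAD ⇒ BC·BC·DA·BC·BC·DA·D·DA·BC
    A ↦ DA
    C ↦ D
    D ↦ BC
  step 0 ⇒ step 1: BBD ⇒ CA·CA·BC
    B ↦ CA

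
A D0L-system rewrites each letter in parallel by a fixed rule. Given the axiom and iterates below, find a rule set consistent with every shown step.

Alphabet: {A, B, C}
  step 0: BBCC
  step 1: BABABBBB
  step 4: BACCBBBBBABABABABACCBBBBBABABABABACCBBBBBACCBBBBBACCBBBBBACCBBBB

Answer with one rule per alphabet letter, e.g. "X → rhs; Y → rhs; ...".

A->CC, B->BA, C->BB

  step 0 ⇒ step 1: BBCC ⇒ BA·BA·BB·BB
    B ↦ BA
    C ↦ BB
    A ↦ CC  (constrained at step 1)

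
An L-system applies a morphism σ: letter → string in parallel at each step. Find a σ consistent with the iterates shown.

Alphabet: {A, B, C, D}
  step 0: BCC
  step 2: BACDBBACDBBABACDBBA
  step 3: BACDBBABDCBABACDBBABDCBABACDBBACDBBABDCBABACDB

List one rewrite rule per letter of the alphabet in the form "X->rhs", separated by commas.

  step 2 ⇒ step 3: BACDBBACDBBABACDBBA ⇒ BA·CDB·BAB·DC·BA·BA·CDB·BAB·DC·BA·BA·CDB·BA·CDB·BAB·DC·BA·BA·CDB
    A ↦ CDB
    B ↦ BA
    C ↦ BAB
    D ↦ DC

A->CDB, B->BA, C->BAB, D->DC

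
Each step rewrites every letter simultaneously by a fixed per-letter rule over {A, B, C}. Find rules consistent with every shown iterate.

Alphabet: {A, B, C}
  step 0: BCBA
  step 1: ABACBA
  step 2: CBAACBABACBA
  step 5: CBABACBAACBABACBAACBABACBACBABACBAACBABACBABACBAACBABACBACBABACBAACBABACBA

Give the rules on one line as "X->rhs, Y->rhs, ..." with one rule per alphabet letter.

A->CBA, B->A, C->B

  step 1 ⇒ step 2: ABACBA ⇒ CBA·A·CBA·B·A·CBA
    A ↦ CBA
    B ↦ A
    C ↦ B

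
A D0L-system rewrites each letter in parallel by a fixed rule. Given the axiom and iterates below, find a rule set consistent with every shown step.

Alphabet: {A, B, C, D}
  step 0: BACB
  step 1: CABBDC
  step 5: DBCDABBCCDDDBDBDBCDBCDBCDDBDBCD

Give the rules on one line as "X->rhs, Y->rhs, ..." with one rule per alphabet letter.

A->ABB, B->C, C->D, D->DB

  step 0 ⇒ step 1: BACB ⇒ C·ABB·D·C
    A ↦ ABB
    B ↦ C
    C ↦ D
    D ↦ DB  (constrained at step 1)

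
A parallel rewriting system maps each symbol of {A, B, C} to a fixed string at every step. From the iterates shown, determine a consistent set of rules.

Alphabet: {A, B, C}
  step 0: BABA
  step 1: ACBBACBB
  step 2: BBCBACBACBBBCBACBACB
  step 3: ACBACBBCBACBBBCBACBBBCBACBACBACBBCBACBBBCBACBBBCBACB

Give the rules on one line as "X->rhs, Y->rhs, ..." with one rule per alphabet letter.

  step 2 ⇒ step 3: BBCBACBACBBBCBACBACB ⇒ ACB·ACB·BCB·ACB·B·BCB·ACB·B·BCB·ACB·ACB·ACB·BCB·ACB·B·BCB·ACB·B·BCB·ACB
    A ↦ B
    B ↦ ACB
    C ↦ BCB

A->B, B->ACB, C->BCB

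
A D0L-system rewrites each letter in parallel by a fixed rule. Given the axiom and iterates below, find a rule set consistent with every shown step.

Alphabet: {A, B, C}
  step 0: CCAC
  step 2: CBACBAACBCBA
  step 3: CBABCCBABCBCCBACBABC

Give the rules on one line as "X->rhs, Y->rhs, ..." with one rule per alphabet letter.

A->BC, B->A, C->CB

  step 2 ⇒ step 3: CBACBAACBCBA ⇒ CB·A·BC·CB·A·BC·BC·CB·A·CB·A·BC
    A ↦ BC
    B ↦ A
    C ↦ CB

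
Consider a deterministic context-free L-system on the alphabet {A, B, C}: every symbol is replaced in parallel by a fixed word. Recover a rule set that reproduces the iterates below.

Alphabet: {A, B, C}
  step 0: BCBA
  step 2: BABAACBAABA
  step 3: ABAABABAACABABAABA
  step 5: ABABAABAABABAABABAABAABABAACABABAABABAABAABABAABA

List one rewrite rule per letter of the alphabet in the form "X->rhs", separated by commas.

  step 2 ⇒ step 3: BABAACBAABA ⇒ A·BA·A·BA·BA·AC·A·BA·BA·A·BA
    A ↦ BA
    B ↦ A
    C ↦ AC

A->BA, B->A, C->AC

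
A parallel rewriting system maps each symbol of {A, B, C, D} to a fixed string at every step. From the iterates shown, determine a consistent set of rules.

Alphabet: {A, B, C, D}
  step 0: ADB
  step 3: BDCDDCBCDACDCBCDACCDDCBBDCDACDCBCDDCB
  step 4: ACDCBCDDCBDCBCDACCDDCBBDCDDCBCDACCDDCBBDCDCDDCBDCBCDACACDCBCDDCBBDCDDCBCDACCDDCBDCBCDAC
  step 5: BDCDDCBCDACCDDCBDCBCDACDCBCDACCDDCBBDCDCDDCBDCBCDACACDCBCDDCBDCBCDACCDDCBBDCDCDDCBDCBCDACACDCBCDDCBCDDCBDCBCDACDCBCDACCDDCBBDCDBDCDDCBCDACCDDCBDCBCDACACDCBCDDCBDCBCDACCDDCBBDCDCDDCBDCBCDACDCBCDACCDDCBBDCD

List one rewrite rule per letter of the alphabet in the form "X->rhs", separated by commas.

A->BD, B->AC, C->CD, D->DCB

  step 4 ⇒ step 5: ACDCBCDDCBDCBCDACCDDCBBDCDDCBCDACCDDCBBDCDCDDCBDCBCDACACDCBCDDCBBDCDDCBCDACCDDCBDCBCDAC ⇒ BD·CD·DCB·CD·AC·CD·DCB·DCB·CD·AC·DCB·CD·AC·CD·DCB·BD·CD·CD·DCB·DCB·CD·AC·AC·DCB·CD·DCB·DCB·CD·AC·CD·DCB·BD·CD·CD·DCB·DCB·CD·AC·AC·DCB·CD·DCB·CD·DCB·DCB·CD·AC·DCB·CD·AC·CD·DCB·BD·CD·BD·CD·DCB·CD·AC·CD·DCB·DCB·CD·AC·AC·DCB·CD·DCB·DCB·CD·AC·CD·DCB·BD·CD·CD·DCB·DCB·CD·AC·DCB·CD·AC·CD·DCB·BD·CD
    A ↦ BD
    B ↦ AC
    C ↦ CD
    D ↦ DCB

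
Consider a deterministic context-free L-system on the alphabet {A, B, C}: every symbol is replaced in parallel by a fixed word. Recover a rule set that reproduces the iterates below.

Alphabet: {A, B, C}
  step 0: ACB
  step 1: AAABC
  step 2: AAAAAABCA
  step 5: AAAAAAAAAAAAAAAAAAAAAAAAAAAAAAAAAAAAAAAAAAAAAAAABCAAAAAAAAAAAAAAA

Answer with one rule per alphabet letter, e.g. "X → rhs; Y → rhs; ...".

A->AA, B->BC, C->A

  step 1 ⇒ step 2: AAABC ⇒ AA·AA·AA·BC·A
    A ↦ AA
    B ↦ BC
    C ↦ A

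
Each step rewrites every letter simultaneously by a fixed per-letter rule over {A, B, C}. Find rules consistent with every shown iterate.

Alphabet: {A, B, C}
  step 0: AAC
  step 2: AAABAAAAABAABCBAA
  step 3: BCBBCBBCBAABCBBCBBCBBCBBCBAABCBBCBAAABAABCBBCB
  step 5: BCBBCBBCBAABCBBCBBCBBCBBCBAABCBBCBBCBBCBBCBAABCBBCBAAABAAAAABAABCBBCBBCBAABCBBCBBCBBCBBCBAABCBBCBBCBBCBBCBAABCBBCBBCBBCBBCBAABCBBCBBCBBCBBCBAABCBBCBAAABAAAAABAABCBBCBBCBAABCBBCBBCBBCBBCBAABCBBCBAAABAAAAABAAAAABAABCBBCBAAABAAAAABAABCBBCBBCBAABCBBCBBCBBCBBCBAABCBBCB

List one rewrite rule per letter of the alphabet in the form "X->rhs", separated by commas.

A->BCB, B->AA, C->AB

  step 2 ⇒ step 3: AAABAAAAABAABCBAA ⇒ BCB·BCB·BCB·AA·BCB·BCB·BCB·BCB·BCB·AA·BCB·BCB·AA·AB·AA·BCB·BCB
    A ↦ BCB
    B ↦ AA
    C ↦ AB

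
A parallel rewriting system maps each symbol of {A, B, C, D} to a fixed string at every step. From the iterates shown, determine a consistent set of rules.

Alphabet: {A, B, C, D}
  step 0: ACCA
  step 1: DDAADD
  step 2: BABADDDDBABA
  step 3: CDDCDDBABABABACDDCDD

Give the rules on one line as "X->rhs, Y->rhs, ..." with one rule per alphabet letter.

A->DD, B->C, C->A, D->BA

  step 2 ⇒ step 3: BABADDDDBABA ⇒ C·DD·C·DD·BA·BA·BA·BA·C·DD·C·DD
    A ↦ DD
    B ↦ C
    D ↦ BA
  step 0 ⇒ step 1: ACCA ⇒ DD·A·A·DD
    C ↦ A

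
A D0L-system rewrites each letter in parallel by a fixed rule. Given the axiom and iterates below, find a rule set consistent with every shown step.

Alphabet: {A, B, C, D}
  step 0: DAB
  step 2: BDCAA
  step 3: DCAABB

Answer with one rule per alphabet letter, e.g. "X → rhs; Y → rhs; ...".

A->B, B->DC, C->A, D->A

  step 2 ⇒ step 3: BDCAA ⇒ DC·A·A·B·B
    A ↦ B
    B ↦ DC
    C ↦ A
    D ↦ A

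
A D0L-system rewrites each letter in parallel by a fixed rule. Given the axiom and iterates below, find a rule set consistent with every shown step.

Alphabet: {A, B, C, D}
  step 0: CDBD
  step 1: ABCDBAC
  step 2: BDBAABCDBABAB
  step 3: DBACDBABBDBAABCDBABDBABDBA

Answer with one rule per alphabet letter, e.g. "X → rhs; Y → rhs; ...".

  step 2 ⇒ step 3: BDBAABCDBABAB ⇒ DBA·C·DBA·B·B·DBA·AB·C·DBA·B·DBA·B·DBA
    A ↦ B
    B ↦ DBA
    C ↦ AB
    D ↦ C

A->B, B->DBA, C->AB, D->C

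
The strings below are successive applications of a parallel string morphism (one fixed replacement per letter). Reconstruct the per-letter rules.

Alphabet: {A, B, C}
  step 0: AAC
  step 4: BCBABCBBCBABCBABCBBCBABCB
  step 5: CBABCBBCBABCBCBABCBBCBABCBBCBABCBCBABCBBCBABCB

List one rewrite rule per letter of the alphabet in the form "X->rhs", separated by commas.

A->B, B->CB, C->AB

  step 4 ⇒ step 5: BCBABCBBCBABCBABCBBCBABCB ⇒ CB·AB·CB·B·CB·AB·CB·CB·AB·CB·B·CB·AB·CB·B·CB·AB·CB·CB·AB·CB·B·CB·AB·CB
    A ↦ B
    B ↦ CB
    C ↦ AB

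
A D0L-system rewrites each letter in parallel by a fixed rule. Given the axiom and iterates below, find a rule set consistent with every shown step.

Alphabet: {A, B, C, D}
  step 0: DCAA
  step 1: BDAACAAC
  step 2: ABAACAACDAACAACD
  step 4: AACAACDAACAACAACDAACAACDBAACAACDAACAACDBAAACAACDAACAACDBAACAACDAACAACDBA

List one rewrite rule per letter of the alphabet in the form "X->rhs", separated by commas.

  step 1 ⇒ step 2: BDAACAAC ⇒ A·B·AAC·AAC·D·AAC·AAC·D
    A ↦ AAC
    B ↦ A
    C ↦ D
    D ↦ B

A->AAC, B->A, C->D, D->B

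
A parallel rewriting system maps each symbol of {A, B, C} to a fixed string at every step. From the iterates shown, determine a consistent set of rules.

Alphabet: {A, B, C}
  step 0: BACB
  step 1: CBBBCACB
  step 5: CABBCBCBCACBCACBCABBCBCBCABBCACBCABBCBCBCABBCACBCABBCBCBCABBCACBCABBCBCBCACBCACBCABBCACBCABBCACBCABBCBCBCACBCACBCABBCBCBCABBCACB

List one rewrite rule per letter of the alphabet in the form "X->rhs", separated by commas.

A->BB, B->CB, C->CA

  step 0 ⇒ step 1: BACB ⇒ CB·BB·CA·CB
    A ↦ BB
    B ↦ CB
    C ↦ CA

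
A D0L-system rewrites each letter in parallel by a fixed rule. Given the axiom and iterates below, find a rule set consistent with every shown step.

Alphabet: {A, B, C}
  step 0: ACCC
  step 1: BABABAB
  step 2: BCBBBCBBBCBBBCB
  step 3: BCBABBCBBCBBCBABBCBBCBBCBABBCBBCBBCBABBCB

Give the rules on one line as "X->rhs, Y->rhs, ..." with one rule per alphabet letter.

  step 2 ⇒ step 3: BCBBBCBBBCBBBCB ⇒ BCB·AB·BCB·BCB·BCB·AB·BCB·BCB·BCB·AB·BCB·BCB·BCB·AB·BCB
    B ↦ BCB
    C ↦ AB
  step 0 ⇒ step 1: ACCC ⇒ B·AB·AB·AB
    A ↦ B

A->B, B->BCB, C->AB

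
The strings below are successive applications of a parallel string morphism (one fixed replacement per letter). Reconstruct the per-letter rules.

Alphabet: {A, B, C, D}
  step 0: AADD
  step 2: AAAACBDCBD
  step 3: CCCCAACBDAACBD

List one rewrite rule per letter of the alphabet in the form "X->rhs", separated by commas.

  step 2 ⇒ step 3: AAAACBDCBD ⇒ C·C·C·C·AA·C·BD·AA·C·BD
    A ↦ C
    B ↦ C
    C ↦ AA
    D ↦ BD

A->C, B->C, C->AA, D->BD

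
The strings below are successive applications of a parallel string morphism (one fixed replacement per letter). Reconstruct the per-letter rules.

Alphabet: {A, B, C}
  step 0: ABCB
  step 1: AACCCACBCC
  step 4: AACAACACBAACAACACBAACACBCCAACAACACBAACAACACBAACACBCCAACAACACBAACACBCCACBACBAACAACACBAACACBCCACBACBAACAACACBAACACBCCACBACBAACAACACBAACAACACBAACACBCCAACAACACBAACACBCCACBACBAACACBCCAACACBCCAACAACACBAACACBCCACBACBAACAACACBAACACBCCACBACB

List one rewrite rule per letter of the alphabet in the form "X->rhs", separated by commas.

  step 0 ⇒ step 1: ABCB ⇒ AAC·CC·ACB·CC
    A ↦ AAC
    B ↦ CC
    C ↦ ACB

A->AAC, B->CC, C->ACB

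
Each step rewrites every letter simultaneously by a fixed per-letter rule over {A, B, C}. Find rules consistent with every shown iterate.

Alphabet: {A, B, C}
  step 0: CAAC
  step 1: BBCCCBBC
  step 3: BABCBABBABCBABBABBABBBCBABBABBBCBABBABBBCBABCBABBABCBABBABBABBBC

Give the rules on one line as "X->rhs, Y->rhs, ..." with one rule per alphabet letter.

A->C, B->BAB, C->BBC

  step 0 ⇒ step 1: CAAC ⇒ BBC·C·C·BBC
    A ↦ C
    C ↦ BBC
    B ↦ BAB  (constrained at step 1)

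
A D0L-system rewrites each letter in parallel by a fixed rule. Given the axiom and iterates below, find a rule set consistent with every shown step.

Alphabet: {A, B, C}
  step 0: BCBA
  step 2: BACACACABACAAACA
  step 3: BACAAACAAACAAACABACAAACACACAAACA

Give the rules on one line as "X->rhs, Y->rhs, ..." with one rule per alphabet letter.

  step 2 ⇒ step 3: BACACACABACAAACA ⇒ BA·CA·AA·CA·AA·CA·AA·CA·BA·CA·AA·CA·CA·CA·AA·CA
    A ↦ CA
    B ↦ BA
    C ↦ AA

A->CA, B->BA, C->AA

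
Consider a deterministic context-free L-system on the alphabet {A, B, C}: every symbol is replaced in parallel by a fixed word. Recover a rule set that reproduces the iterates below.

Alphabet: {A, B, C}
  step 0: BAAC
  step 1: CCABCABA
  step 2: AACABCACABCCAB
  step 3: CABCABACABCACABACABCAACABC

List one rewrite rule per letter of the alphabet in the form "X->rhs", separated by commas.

  step 2 ⇒ step 3: AACABCACABCCAB ⇒ CAB·CAB·A·CAB·C·A·CAB·A·CAB·C·A·A·CAB·C
    A ↦ CAB
    B ↦ C
    C ↦ A

A->CAB, B->C, C->A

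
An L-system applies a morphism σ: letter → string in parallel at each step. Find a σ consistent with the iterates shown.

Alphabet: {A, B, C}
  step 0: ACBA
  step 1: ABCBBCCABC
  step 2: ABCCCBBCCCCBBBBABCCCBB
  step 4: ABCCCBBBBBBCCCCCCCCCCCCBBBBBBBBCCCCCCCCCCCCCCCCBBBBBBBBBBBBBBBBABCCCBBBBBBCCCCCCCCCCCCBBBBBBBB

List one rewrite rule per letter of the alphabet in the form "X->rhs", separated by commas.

A->ABC, B->CC, C->BB

  step 1 ⇒ step 2: ABCBBCCABC ⇒ ABC·CC·BB·CC·CC·BB·BB·ABC·CC·BB
    A ↦ ABC
    B ↦ CC
    C ↦ BB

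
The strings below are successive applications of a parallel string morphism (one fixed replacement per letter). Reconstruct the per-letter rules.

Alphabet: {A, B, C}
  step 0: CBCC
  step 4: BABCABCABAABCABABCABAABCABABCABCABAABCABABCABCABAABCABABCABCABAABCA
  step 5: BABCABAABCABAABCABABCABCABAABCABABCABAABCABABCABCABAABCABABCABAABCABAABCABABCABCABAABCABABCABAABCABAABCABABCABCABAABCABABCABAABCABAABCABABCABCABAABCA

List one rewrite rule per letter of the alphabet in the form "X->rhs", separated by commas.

  step 4 ⇒ step 5: BABCABCABAABCABABCABAABCABABCABCABAABCABABCABCABAABCABABCABCABAABCA ⇒ BA·BCA·BA·A·BCA·BA·A·BCA·BA·BCA·BCA·BA·A·BCA·BA·BCA·BA·A·BCA·BA·BCA·BCA·BA·A·BCA·BA·BCA·BA·A·BCA·BA·A·BCA·BA·BCA·BCA·BA·A·BCA·BA·BCA·BA·A·BCA·BA·A·BCA·BA·BCA·BCA·BA·A·BCA·BA·BCA·BA·A·BCA·BA·A·BCA·BA·BCA·BCA·BA·A·BCA
    A ↦ BCA
    B ↦ BA
    C ↦ A

A->BCA, B->BA, C->A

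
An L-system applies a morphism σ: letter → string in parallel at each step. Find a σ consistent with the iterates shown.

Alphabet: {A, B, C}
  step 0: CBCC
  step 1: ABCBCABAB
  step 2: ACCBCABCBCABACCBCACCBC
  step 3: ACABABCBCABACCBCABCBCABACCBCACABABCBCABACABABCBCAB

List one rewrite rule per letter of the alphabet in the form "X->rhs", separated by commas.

  step 2 ⇒ step 3: ACCBCABCBCABACCBCACCBC ⇒ AC·AB·AB·CBC·AB·AC·CBC·AB·CBC·AB·AC·CBC·AC·AB·AB·CBC·AB·AC·AB·AB·CBC·AB
    A ↦ AC
    B ↦ CBC
    C ↦ AB

A->AC, B->CBC, C->AB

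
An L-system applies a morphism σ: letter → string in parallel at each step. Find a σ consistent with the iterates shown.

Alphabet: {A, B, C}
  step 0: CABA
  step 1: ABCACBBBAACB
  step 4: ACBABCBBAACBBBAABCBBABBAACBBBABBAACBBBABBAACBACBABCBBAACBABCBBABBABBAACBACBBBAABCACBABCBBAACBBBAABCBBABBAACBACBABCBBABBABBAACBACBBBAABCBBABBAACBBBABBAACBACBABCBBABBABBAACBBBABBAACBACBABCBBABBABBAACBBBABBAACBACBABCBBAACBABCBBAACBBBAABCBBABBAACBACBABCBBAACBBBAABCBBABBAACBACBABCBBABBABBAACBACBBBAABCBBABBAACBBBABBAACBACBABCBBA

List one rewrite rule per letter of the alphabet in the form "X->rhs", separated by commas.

  step 0 ⇒ step 1: CABA ⇒ ABC·ACB·BBA·ACB
    A ↦ ACB
    B ↦ BBA
    C ↦ ABC

A->ACB, B->BBA, C->ABC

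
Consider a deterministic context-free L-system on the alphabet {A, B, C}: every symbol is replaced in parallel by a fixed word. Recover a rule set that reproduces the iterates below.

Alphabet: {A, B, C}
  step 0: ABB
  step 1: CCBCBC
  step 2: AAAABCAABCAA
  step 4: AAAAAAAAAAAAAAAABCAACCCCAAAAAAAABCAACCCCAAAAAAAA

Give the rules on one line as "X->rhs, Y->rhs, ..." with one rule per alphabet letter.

  step 1 ⇒ step 2: CCBCBC ⇒ AA·AA·BC·AA·BC·AA
    B ↦ BC
    C ↦ AA
  step 0 ⇒ step 1: ABB ⇒ CC·BC·BC
    A ↦ CC

A->CC, B->BC, C->AA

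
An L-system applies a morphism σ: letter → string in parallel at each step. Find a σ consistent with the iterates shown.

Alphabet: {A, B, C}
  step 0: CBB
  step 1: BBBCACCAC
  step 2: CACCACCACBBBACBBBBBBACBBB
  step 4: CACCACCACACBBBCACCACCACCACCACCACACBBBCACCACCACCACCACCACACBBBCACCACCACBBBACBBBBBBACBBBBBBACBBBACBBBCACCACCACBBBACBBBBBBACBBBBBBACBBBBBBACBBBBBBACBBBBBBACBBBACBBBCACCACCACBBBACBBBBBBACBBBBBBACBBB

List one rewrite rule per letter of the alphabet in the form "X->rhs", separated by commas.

A->AC, B->CAC, C->BBB

  step 1 ⇒ step 2: BBBCACCAC ⇒ CAC·CAC·CAC·BBB·AC·BBB·BBB·AC·BBB
    A ↦ AC
    B ↦ CAC
    C ↦ BBB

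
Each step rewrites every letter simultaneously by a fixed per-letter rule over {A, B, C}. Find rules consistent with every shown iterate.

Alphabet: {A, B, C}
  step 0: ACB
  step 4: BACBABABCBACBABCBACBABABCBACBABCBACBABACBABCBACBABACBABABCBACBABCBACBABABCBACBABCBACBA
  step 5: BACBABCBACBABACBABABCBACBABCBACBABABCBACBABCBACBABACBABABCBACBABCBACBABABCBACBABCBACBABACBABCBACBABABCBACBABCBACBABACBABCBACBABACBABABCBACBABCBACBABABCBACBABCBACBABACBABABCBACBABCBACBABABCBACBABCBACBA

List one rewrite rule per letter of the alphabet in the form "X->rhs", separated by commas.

A->CBA, B->BA, C->BC

  step 4 ⇒ step 5: BACBABABCBACBABCBACBABABCBACBABCBACBABACBABCBACBABACBABABCBACBABCBACBABABCBACBABCBACBA ⇒ BA·CBA·BC·BA·CBA·BA·CBA·BA·BC·BA·CBA·BC·BA·CBA·BA·BC·BA·CBA·BC·BA·CBA·BA·CBA·BA·BC·BA·CBA·BC·BA·CBA·BA·BC·BA·CBA·BC·BA·CBA·BA·CBA·BC·BA·CBA·BA·BC·BA·CBA·BC·BA·CBA·BA·CBA·BC·BA·CBA·BA·CBA·BA·BC·BA·CBA·BC·BA·CBA·BA·BC·BA·CBA·BC·BA·CBA·BA·CBA·BA·BC·BA·CBA·BC·BA·CBA·BA·BC·BA·CBA·BC·BA·CBA
    A ↦ CBA
    B ↦ BA
    C ↦ BC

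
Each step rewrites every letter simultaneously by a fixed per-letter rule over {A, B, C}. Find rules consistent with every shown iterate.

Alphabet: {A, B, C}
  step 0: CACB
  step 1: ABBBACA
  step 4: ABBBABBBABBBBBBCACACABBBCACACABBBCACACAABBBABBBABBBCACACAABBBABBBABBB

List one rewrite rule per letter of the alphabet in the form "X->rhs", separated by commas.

  step 0 ⇒ step 1: CACB ⇒ A·BBB·A·CA
    A ↦ BBB
    B ↦ CA
    C ↦ A

A->BBB, B->CA, C->A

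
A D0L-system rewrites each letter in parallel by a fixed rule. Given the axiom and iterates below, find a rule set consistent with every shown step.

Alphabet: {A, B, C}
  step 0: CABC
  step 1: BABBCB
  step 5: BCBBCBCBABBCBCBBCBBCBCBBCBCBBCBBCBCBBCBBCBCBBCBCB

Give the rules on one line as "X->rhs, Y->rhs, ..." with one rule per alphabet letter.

  step 0 ⇒ step 1: CABC ⇒ B·AB·BC·B
    A ↦ AB
    B ↦ BC
    C ↦ B

A->AB, B->BC, C->B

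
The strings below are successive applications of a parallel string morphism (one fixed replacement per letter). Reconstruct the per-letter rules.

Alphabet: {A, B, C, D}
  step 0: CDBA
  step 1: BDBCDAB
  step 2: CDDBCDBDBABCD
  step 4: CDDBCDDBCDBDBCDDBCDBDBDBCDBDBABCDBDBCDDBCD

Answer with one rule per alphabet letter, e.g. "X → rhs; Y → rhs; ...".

  step 1 ⇒ step 2: BDBCDAB ⇒ CD·DB·CD·B·DB·AB·CD
    A ↦ AB
    B ↦ CD
    C ↦ B
    D ↦ DB

A->AB, B->CD, C->B, D->DB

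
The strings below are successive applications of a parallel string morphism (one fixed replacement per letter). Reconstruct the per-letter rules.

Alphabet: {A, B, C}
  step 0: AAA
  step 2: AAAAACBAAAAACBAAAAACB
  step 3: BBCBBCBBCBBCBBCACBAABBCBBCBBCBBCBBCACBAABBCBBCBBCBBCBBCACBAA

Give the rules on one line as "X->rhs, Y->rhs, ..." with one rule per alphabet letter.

  step 2 ⇒ step 3: AAAAACBAAAAACBAAAAACB ⇒ BBC·BBC·BBC·BBC·BBC·ACB·AA·BBC·BBC·BBC·BBC·BBC·ACB·AA·BBC·BBC·BBC·BBC·BBC·ACB·AA
    A ↦ BBC
    B ↦ AA
    C ↦ ACB

A->BBC, B->AA, C->ACB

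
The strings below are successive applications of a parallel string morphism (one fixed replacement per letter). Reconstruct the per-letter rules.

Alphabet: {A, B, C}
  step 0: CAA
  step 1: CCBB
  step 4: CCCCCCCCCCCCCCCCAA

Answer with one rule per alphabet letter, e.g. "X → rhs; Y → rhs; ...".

  step 0 ⇒ step 1: CAA ⇒ CC·B·B
    A ↦ B
    C ↦ CC
    B ↦ A  (constrained at step 1)

A->B, B->A, C->CC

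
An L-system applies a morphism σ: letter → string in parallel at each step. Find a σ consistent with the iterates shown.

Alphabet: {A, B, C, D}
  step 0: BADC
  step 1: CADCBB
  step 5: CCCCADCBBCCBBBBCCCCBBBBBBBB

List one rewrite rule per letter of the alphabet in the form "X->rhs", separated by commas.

  step 0 ⇒ step 1: BADC ⇒ C·AD·C·BB
    A ↦ AD
    B ↦ C
    C ↦ BB
    D ↦ C

A->AD, B->C, C->BB, D->C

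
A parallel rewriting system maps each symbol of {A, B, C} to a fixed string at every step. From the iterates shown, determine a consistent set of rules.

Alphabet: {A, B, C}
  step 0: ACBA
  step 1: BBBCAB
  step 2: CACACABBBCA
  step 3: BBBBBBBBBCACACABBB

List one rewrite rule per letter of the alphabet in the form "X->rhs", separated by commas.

A->B, B->CA, C->BB

  step 2 ⇒ step 3: CACACABBBCA ⇒ BB·B·BB·B·BB·B·CA·CA·CA·BB·B
    A ↦ B
    B ↦ CA
    C ↦ BB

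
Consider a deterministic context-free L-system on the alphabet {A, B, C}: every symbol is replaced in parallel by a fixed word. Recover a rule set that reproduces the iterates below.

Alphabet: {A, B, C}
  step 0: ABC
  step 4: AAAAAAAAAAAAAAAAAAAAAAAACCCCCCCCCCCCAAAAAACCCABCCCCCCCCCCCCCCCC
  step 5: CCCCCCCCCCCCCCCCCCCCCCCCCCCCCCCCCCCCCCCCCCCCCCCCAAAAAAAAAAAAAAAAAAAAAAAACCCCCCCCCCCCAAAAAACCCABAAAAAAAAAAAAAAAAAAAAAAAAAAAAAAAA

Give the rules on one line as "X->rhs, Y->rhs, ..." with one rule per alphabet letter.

  step 4 ⇒ step 5: AAAAAAAAAAAAAAAAAAAAAAAACCCCCCCCCCCCAAAAAACCCABCCCCCCCCCCCCCCCC ⇒ CC·CC·CC·CC·CC·CC·CC·CC·CC·CC·CC·CC·CC·CC·CC·CC·CC·CC·CC·CC·CC·CC·CC·CC·AA·AA·AA·AA·AA·AA·AA·AA·AA·AA·AA·AA·CC·CC·CC·CC·CC·CC·AA·AA·AA·CC·CAB·AA·AA·AA·AA·AA·AA·AA·AA·AA·AA·AA·AA·AA·AA·AA·AA
    A ↦ CC
    B ↦ CAB
    C ↦ AA

A->CC, B->CAB, C->AA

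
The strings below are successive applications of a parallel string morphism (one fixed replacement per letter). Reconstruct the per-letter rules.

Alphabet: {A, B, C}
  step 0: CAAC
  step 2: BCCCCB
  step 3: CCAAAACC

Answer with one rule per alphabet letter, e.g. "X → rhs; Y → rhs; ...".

  step 2 ⇒ step 3: BCCCCB ⇒ CC·A·A·A·A·CC
    B ↦ CC
    C ↦ A
    A ↦ B  (constrained at step 0)

A->B, B->CC, C->A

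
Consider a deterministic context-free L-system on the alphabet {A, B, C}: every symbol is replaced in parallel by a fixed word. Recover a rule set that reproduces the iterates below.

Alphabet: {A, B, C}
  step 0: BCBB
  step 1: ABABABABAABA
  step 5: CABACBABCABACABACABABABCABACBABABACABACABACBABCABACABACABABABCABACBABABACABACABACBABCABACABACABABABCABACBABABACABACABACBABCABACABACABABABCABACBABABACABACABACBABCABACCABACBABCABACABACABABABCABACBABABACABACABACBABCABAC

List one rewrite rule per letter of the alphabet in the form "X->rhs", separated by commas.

  step 0 ⇒ step 1: BCBB ⇒ ABA·BAB·ABA·ABA
    B ↦ ABA
    C ↦ BAB
    A ↦ C  (constrained at step 1)

A->C, B->ABA, C->BAB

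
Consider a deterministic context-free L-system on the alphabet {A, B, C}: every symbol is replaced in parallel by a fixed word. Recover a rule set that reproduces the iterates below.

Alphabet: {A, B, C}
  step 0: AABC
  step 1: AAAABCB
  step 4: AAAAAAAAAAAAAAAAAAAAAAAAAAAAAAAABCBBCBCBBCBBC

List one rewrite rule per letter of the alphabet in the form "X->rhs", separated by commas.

A->AA, B->BC, C->B

  step 0 ⇒ step 1: AABC ⇒ AA·AA·BC·B
    A ↦ AA
    B ↦ BC
    C ↦ B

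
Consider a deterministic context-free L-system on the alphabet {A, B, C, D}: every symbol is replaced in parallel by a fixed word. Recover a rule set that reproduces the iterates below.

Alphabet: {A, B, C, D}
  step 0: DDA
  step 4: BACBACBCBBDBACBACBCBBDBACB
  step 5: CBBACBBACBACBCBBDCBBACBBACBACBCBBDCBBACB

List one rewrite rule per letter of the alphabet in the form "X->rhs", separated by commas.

  step 4 ⇒ step 5: BACBACBCBBDBACBACBCBBDBACB ⇒ CB·B·A·CB·B·A·CB·A·CB·CB·BD·CB·B·A·CB·B·A·CB·A·CB·CB·BD·CB·B·A·CB
    A ↦ B
    B ↦ CB
    C ↦ A
    D ↦ BD

A->B, B->CB, C->A, D->BD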